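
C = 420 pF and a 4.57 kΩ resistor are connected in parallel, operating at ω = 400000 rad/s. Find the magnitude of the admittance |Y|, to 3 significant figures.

X_C = 1/(ωC) = 5950 Ω
Parallel: admittances add. Y = 1/R + jωC
Y = (0.000219 + j0.000168) S
|Y| = 0.000276 S → |Z| = 1/|Y| = 3620 Ω, ∠Z = −∠Y = -37.5°

276 μS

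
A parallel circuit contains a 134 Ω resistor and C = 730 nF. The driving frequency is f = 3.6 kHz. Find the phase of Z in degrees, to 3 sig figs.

ω = 2πf = 22620 rad/s
X_C = 1/(ωC) = 60.6 Ω
Parallel: admittances add. Y = 1/R + jωC
Y = (0.00746 + j0.0165) S
|Y| = 0.0181 S → |Z| = 1/|Y| = 55.2 Ω, ∠Z = −∠Y = -65.7°

-65.7°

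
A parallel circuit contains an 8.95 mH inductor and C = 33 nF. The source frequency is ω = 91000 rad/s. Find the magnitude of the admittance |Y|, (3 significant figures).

X_L = ωL = 814 Ω
X_C = 1/(ωC) = 333 Ω
Parallel: admittances add. Y = 1/(jωL) + jωC
Y = (0 + j0.00178) S
|Y| = 0.00178 S → |Z| = 1/|Y| = 563 Ω, ∠Z = −∠Y = -90.0°

1.78 mS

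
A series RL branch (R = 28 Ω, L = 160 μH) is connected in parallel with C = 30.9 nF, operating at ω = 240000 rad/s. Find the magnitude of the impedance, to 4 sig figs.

X_L = ωL = 38.40 Ω
X_C = 1/(ωC) = 134.8 Ω
Branch 1 (R+jX_L): Z₁ = 28.00 + j38.40 Ω, |Z₁| = 47.52 Ω
Branch 2 (−jX_C): Z₂ = −j134.8 Ω
Parallel: Z = Z₁Z₂/(Z₁+Z₂), |Z| = 63.81 Ω, ∠Z = 37.71°

63.81 Ω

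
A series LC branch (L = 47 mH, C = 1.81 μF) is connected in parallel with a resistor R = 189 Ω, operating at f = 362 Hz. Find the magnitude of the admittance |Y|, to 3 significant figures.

ω = 2πf = 2275 rad/s
X_L = ωL = 107 Ω
X_C = 1/(ωC) = 243 Ω
Branch 1: Z₁ = R = 189 Ω
Branch 2 (series LC): Z₂ = j(X_L − X_C) = −j136 Ω
Parallel: Z = Z₁Z₂/(Z₁+Z₂), |Z| = 110 Ω, ∠Z = -54.3°
|Y| = 1/|Z| = 9.06 mS

9.06 mS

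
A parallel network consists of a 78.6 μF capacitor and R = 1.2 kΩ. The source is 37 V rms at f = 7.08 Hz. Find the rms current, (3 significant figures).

133 mA

ω = 2πf = 44.48 rad/s
X_C = 1/(ωC) = 286 Ω
Parallel: admittances add. Y = 1/R + jωC
Y = (0.000833 + j0.00350) S
|Y| = 0.00359 S → |Z| = 1/|Y| = 278 Ω, ∠Z = −∠Y = -76.6°
I = V/|Z| = 37/278 = 133 mA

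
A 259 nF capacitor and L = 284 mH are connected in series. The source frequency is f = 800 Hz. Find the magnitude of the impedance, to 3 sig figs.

ω = 2πf = 5027 rad/s
X_L = ωL = 1430 Ω
X_C = 1/(ωC) = 768 Ω
Net reactance X = X_L − X_C = 659 Ω
Z = j659 Ω
|Z| = √(0² + 659²) = 659 Ω

659 Ω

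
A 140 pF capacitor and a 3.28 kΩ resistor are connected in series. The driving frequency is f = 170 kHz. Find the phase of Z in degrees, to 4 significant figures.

ω = 2πf = 1.068e+06 rad/s
X_C = 1/(ωC) = 6687 Ω
Z = 3280 − j6687 Ω
|Z| = √(3280² + 6687²) = 7448 Ω
∠Z = arctan(-6687/3280) = -63.87°

-63.87°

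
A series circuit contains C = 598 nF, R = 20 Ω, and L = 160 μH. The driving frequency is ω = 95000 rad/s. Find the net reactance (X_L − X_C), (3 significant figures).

-2.40 Ω

X_L = ωL = 15.2 Ω
X_C = 1/(ωC) = 17.6 Ω
X = 15.2 − 17.6 = -2.40 Ω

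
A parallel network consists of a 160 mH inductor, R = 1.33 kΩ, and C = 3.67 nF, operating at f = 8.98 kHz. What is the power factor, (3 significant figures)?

ω = 2πf = 56420 rad/s
X_L = ωL = 9030 Ω
X_C = 1/(ωC) = 4830 Ω
Parallel: admittances add. Y = 1/R + 1/(jωL) + jωC
Y = (0.000752 + j9.63e-05) S
|Y| = 0.000758 S → |Z| = 1/|Y| = 1320 Ω, ∠Z = −∠Y = -7.30°
cos φ = cos(-7.30°) = 0.992

0.992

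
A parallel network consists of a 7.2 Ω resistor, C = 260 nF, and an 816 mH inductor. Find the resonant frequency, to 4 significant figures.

345.5 Hz

ω₀ = 1/√(LC) = 1/√(0.816 × 2.6e-07) = 2171 rad/s
f₀ = ω₀/(2π) = 345.5 Hz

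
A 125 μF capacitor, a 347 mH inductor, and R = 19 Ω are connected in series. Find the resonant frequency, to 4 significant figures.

ω₀ = 1/√(LC) = 1/√(0.347 × 0.000125) = 151.8 rad/s
f₀ = ω₀/(2π) = 24.17 Hz

24.17 Hz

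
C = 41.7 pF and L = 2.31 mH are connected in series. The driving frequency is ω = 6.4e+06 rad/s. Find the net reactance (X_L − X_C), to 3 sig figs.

11000 Ω

X_L = ωL = 14800 Ω
X_C = 1/(ωC) = 3750 Ω
X = 14800 − 3750 = 11000 Ω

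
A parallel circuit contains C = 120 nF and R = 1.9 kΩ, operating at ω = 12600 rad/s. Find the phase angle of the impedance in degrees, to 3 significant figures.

X_C = 1/(ωC) = 661 Ω
Parallel: admittances add. Y = 1/R + jωC
Y = (0.000526 + j0.00151) S
|Y| = 0.00160 S → |Z| = 1/|Y| = 625 Ω, ∠Z = −∠Y = -70.8°

-70.8°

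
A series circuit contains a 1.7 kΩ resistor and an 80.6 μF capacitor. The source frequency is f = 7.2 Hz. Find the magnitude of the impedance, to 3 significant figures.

ω = 2πf = 45.24 rad/s
X_C = 1/(ωC) = 274 Ω
Z = 1700 − j274 Ω
|Z| = √(1700² + 274²) = 1720 Ω

1720 Ω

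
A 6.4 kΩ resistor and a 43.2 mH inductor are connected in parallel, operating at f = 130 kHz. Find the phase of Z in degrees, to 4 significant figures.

10.28°

ω = 2πf = 816800 rad/s
X_L = ωL = 35290 Ω
Parallel: admittances add. Y = 1/R + 1/(jωL)
Y = (0.0001563 − j2.834e-05) S
|Y| = 0.0001588 S → |Z| = 1/|Y| = 6297 Ω, ∠Z = −∠Y = 10.28°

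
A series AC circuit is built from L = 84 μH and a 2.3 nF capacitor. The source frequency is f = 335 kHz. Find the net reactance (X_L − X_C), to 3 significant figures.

ω = 2πf = 2.105e+06 rad/s
X_L = ωL = 177 Ω
X_C = 1/(ωC) = 207 Ω
X = 177 − 207 = -29.8 Ω

-29.8 Ω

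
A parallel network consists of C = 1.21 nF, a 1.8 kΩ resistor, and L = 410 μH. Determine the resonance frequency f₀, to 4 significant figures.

226.0 kHz

ω₀ = 1/√(LC) = 1/√(0.00041 × 1.21e-09) = 1.42e+06 rad/s
f₀ = ω₀/(2π) = 226.0 kHz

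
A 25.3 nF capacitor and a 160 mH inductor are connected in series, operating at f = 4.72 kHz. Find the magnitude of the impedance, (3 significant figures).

ω = 2πf = 29660 rad/s
X_L = ωL = 4750 Ω
X_C = 1/(ωC) = 1330 Ω
Net reactance X = X_L − X_C = 3410 Ω
Z = j3410 Ω
|Z| = √(0² + 3410²) = 3410 Ω

3410 Ω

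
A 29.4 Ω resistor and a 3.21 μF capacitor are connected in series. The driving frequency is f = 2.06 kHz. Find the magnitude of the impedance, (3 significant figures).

ω = 2πf = 12940 rad/s
X_C = 1/(ωC) = 24.1 Ω
Z = 29.4 − j24.1 Ω
|Z| = √(29.4² + 24.1²) = 38.0 Ω

38.0 Ω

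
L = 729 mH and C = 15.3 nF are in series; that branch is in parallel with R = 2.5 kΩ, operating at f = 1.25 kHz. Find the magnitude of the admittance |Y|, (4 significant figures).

ω = 2πf = 7854 rad/s
X_L = ωL = 5726 Ω
X_C = 1/(ωC) = 8322 Ω
Branch 1: Z₁ = R = 2500 Ω
Branch 2 (series LC): Z₂ = j(X_L − X_C) = −j2596 Ω
Parallel: Z = Z₁Z₂/(Z₁+Z₂), |Z| = 1801 Ω, ∠Z = -43.92°
|Y| = 1/|Z| = 555.3 μS

555.3 μS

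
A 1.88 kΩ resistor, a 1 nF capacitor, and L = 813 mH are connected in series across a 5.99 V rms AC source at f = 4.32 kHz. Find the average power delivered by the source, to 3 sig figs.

304 μW

ω = 2πf = 27140 rad/s
X_L = ωL = 22100 Ω
X_C = 1/(ωC) = 36800 Ω
Net reactance X = X_L − X_C = -14800 Ω
Z = 1880 − j14800 Ω
|Z| = √(1880² + 14800²) = 14900 Ω
∠Z = arctan(-14800/1880) = -82.7°
I = V/|Z| = 402 μA
P = VI cos φ = 5.99 × 0.000402 × cos(-82.7°) = 304 μW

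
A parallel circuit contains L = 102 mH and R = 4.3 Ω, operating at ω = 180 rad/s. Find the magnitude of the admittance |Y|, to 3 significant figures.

X_L = ωL = 18.4 Ω
Parallel: admittances add. Y = 1/R + 1/(jωL)
Y = (0.233 − j0.0545) S
|Y| = 0.239 S → |Z| = 1/|Y| = 4.19 Ω, ∠Z = −∠Y = 13.2°

239 mS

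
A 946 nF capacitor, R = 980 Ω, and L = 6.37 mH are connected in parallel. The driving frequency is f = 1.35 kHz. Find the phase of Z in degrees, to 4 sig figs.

84.44°

ω = 2πf = 8482 rad/s
X_L = ωL = 54.03 Ω
X_C = 1/(ωC) = 124.6 Ω
Parallel: admittances add. Y = 1/R + 1/(jωL) + jωC
Y = (0.001020 − j0.01048) S
|Y| = 0.01053 S → |Z| = 1/|Y| = 94.94 Ω, ∠Z = −∠Y = 84.44°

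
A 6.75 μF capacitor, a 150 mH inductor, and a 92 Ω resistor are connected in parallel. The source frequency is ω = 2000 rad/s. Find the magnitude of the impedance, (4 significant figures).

67.19 Ω

X_L = ωL = 300.0 Ω
X_C = 1/(ωC) = 74.07 Ω
Parallel: admittances add. Y = 1/R + 1/(jωL) + jωC
Y = (0.01087 + j0.01017) S
|Y| = 0.01488 S → |Z| = 1/|Y| = 67.19 Ω, ∠Z = −∠Y = -43.09°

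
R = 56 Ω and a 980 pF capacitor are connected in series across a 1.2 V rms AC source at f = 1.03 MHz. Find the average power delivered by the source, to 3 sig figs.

2.88 mW

ω = 2πf = 6.472e+06 rad/s
X_C = 1/(ωC) = 158 Ω
Z = 56.0 − j158 Ω
|Z| = √(56.0² + 158²) = 167 Ω
∠Z = arctan(-158/56.0) = -70.4°
I = V/|Z| = 7.17 mA
P = VI cos φ = 1.2 × 0.00717 × cos(-70.4°) = 2.88 mW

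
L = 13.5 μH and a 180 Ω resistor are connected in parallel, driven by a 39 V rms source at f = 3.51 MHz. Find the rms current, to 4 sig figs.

253.2 mA

ω = 2πf = 2.205e+07 rad/s
X_L = ωL = 297.7 Ω
Parallel: admittances add. Y = 1/R + 1/(jωL)
Y = (0.005556 − j0.003359) S
|Y| = 0.006492 S → |Z| = 1/|Y| = 154.0 Ω, ∠Z = −∠Y = 31.16°
I = V/|Z| = 39/154.0 = 253.2 mA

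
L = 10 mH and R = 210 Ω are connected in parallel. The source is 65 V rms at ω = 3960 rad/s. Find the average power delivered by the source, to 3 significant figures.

20.1 W

X_L = ωL = 39.6 Ω
Parallel: admittances add. Y = 1/R + 1/(jωL)
Y = (0.00476 − j0.0253) S
|Y| = 0.0257 S → |Z| = 1/|Y| = 38.9 Ω, ∠Z = −∠Y = 79.3°
I = V/|Z| = 1.67 A
P = VI cos φ = 65 × 1.67 × cos(79.3°) = 20.1 W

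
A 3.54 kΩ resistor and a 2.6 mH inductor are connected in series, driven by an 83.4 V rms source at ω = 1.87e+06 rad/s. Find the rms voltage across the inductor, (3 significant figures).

67.4 V

X_L = ωL = 4860 Ω
Z = 3540 + j4860 Ω
|Z| = √(3540² + 4860²) = 6010 Ω
I = V/|Z| = 13.9 mA
V_L = I·|Z_L| = 0.0139 × 4860 = 67.4 V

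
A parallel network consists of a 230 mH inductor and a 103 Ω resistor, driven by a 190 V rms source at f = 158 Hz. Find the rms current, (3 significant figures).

2.02 A

ω = 2πf = 992.7 rad/s
X_L = ωL = 228 Ω
Parallel: admittances add. Y = 1/R + 1/(jωL)
Y = (0.00971 − j0.00438) S
|Y| = 0.0107 S → |Z| = 1/|Y| = 93.9 Ω, ∠Z = −∠Y = 24.3°
I = V/|Z| = 190/93.9 = 2.02 A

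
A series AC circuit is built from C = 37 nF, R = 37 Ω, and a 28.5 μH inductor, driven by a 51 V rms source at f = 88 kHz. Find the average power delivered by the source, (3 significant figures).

39.0 W

ω = 2πf = 552900 rad/s
X_L = ωL = 15.8 Ω
X_C = 1/(ωC) = 48.9 Ω
Net reactance X = X_L − X_C = -33.1 Ω
Z = 37.0 − j33.1 Ω
|Z| = √(37.0² + 33.1²) = 49.7 Ω
∠Z = arctan(-33.1/37.0) = -41.8°
I = V/|Z| = 1.03 A
P = VI cos φ = 51 × 1.03 × cos(-41.8°) = 39.0 W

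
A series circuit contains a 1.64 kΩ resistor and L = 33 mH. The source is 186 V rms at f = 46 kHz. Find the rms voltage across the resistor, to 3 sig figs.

31.5 V

ω = 2πf = 289000 rad/s
X_L = ωL = 9540 Ω
Z = 1640 + j9540 Ω
|Z| = √(1640² + 9540²) = 9680 Ω
I = V/|Z| = 19.2 mA
V_R = I·|Z_R| = 0.0192 × 1640 = 31.5 V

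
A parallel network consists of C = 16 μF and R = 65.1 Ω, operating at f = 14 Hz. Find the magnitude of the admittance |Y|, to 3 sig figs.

15.4 mS

ω = 2πf = 87.96 rad/s
X_C = 1/(ωC) = 711 Ω
Parallel: admittances add. Y = 1/R + jωC
Y = (0.0154 + j0.00141) S
|Y| = 0.0154 S → |Z| = 1/|Y| = 64.8 Ω, ∠Z = −∠Y = -5.24°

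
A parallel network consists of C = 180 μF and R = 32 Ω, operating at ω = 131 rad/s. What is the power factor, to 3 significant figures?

0.798

X_C = 1/(ωC) = 42.4 Ω
Parallel: admittances add. Y = 1/R + jωC
Y = (0.0312 + j0.0236) S
|Y| = 0.0391 S → |Z| = 1/|Y| = 25.5 Ω, ∠Z = −∠Y = -37.0°
cos φ = cos(-37.0°) = 0.798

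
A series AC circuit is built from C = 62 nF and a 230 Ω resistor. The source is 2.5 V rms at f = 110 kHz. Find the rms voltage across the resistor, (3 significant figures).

2.49 V

ω = 2πf = 691200 rad/s
X_C = 1/(ωC) = 23.3 Ω
Z = 230 − j23.3 Ω
|Z| = √(230² + 23.3²) = 231 Ω
I = V/|Z| = 10.8 mA
V_R = I·|Z_R| = 0.0108 × 230 = 2.49 V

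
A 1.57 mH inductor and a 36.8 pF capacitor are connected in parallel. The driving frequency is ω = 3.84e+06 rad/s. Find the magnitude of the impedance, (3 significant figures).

X_L = ωL = 6030 Ω
X_C = 1/(ωC) = 7080 Ω
Parallel: admittances add. Y = 1/(jωL) + jωC
Y = (0 − j2.46e-05) S
|Y| = 2.46e-05 S → |Z| = 1/|Y| = 40700 Ω, ∠Z = −∠Y = 90.0°

40700 Ω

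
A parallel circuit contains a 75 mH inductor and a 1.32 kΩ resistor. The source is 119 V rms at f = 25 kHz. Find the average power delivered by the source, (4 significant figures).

ω = 2πf = 157100 rad/s
X_L = ωL = 11780 Ω
Parallel: admittances add. Y = 1/R + 1/(jωL)
Y = (0.0007576 − j8.488e-05) S
|Y| = 0.0007623 S → |Z| = 1/|Y| = 1312 Ω, ∠Z = −∠Y = 6.393°
I = V/|Z| = 90.72 mA
P = VI cos φ = 119 × 0.09072 × cos(6.393°) = 10.73 W

10.73 W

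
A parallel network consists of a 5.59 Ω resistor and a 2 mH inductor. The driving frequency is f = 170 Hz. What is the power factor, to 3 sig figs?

0.357

ω = 2πf = 1068 rad/s
X_L = ωL = 2.14 Ω
Parallel: admittances add. Y = 1/R + 1/(jωL)
Y = (0.179 − j0.468) S
|Y| = 0.501 S → |Z| = 1/|Y| = 2.00 Ω, ∠Z = −∠Y = 69.1°
cos φ = cos(69.1°) = 0.357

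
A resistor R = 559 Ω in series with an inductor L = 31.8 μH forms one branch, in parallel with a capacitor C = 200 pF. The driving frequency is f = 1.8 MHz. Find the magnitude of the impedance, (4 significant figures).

520.1 Ω

ω = 2πf = 1.131e+07 rad/s
X_L = ωL = 359.6 Ω
X_C = 1/(ωC) = 442.1 Ω
Branch 1 (R+jX_L): Z₁ = 559.0 + j359.6 Ω, |Z₁| = 664.7 Ω
Branch 2 (−jX_C): Z₂ = −j442.1 Ω
Parallel: Z = Z₁Z₂/(Z₁+Z₂), |Z| = 520.1 Ω, ∠Z = -48.85°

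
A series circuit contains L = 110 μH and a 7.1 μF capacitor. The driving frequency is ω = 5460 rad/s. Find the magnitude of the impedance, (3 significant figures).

25.2 Ω

X_L = ωL = 0.601 Ω
X_C = 1/(ωC) = 25.8 Ω
Net reactance X = X_L − X_C = -25.2 Ω
Z = − j25.2 Ω
|Z| = √(0² + 25.2²) = 25.2 Ω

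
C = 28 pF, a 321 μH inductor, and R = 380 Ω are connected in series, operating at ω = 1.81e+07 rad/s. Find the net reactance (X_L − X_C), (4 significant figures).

3837 Ω

X_L = ωL = 5810 Ω
X_C = 1/(ωC) = 1973 Ω
X = 5810 − 1973 = 3837 Ω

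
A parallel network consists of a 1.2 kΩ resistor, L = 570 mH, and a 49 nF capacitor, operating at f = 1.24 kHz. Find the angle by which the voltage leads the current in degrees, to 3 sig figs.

-10.6°

ω = 2πf = 7791 rad/s
X_L = ωL = 4440 Ω
X_C = 1/(ωC) = 2620 Ω
Parallel: admittances add. Y = 1/R + 1/(jωL) + jωC
Y = (0.000833 + j0.000157) S
|Y| = 0.000848 S → |Z| = 1/|Y| = 1180 Ω, ∠Z = −∠Y = -10.6°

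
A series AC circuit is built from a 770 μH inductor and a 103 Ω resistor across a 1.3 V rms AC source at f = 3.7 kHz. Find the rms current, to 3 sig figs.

12.4 mA

ω = 2πf = 23250 rad/s
X_L = ωL = 17.9 Ω
Z = 103 + j17.9 Ω
|Z| = √(103² + 17.9²) = 105 Ω
I = V/|Z| = 1.3/105 = 12.4 mA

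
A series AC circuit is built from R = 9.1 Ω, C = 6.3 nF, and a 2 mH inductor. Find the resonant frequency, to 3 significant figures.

ω₀ = 1/√(LC) = 1/√(0.002 × 6.3e-09) = 281700 rad/s
f₀ = ω₀/(2π) = 44.8 kHz

44.8 kHz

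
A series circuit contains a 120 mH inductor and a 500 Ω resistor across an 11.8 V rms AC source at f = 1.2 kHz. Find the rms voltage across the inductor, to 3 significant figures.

10.3 V

ω = 2πf = 7540 rad/s
X_L = ωL = 905 Ω
Z = 500 + j905 Ω
|Z| = √(500² + 905²) = 1030 Ω
I = V/|Z| = 11.4 mA
V_L = I·|Z_L| = 0.0114 × 905 = 10.3 V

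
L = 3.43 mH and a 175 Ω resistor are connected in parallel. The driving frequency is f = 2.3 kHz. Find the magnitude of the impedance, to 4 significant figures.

47.69 Ω

ω = 2πf = 14450 rad/s
X_L = ωL = 49.57 Ω
Parallel: admittances add. Y = 1/R + 1/(jωL)
Y = (0.005714 − j0.02017) S
|Y| = 0.02097 S → |Z| = 1/|Y| = 47.69 Ω, ∠Z = −∠Y = 74.19°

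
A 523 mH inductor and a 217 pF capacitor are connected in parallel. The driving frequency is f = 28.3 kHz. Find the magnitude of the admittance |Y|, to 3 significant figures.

ω = 2πf = 177800 rad/s
X_L = ωL = 93000 Ω
X_C = 1/(ωC) = 25900 Ω
Parallel: admittances add. Y = 1/(jωL) + jωC
Y = (0 + j2.78e-05) S
|Y| = 2.78e-05 S → |Z| = 1/|Y| = 35900 Ω, ∠Z = −∠Y = -90.0°

27.8 μS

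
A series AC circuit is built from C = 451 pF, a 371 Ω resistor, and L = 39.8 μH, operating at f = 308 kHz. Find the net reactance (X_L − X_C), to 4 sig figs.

-1069 Ω

ω = 2πf = 1.935e+06 rad/s
X_L = ωL = 77.02 Ω
X_C = 1/(ωC) = 1146 Ω
X = 77.02 − 1146 = -1069 Ω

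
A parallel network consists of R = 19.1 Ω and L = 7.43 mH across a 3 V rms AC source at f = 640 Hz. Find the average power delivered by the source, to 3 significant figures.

ω = 2πf = 4021 rad/s
X_L = ωL = 29.9 Ω
Parallel: admittances add. Y = 1/R + 1/(jωL)
Y = (0.0524 − j0.0335) S
|Y| = 0.0621 S → |Z| = 1/|Y| = 16.1 Ω, ∠Z = −∠Y = 32.6°
I = V/|Z| = 186 mA
P = VI cos φ = 3 × 0.186 × cos(32.6°) = 471 mW

471 mW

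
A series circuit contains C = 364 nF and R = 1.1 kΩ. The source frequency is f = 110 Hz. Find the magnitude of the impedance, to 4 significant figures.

ω = 2πf = 691.2 rad/s
X_C = 1/(ωC) = 3975 Ω
Z = 1100 − j3975 Ω
|Z| = √(1100² + 3975²) = 4124 Ω

4124 Ω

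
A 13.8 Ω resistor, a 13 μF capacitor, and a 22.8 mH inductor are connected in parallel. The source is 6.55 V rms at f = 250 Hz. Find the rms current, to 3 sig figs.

477 mA

ω = 2πf = 1571 rad/s
X_L = ωL = 35.8 Ω
X_C = 1/(ωC) = 49.0 Ω
Parallel: admittances add. Y = 1/R + 1/(jωL) + jωC
Y = (0.0725 − j0.00750) S
|Y| = 0.0729 S → |Z| = 1/|Y| = 13.7 Ω, ∠Z = −∠Y = 5.91°
I = V/|Z| = 6.55/13.7 = 477 mA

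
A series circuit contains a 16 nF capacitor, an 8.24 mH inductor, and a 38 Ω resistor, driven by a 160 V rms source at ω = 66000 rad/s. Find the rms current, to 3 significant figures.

X_L = ωL = 544 Ω
X_C = 1/(ωC) = 947 Ω
Net reactance X = X_L − X_C = -403 Ω
Z = 38.0 − j403 Ω
|Z| = √(38.0² + 403²) = 405 Ω
I = V/|Z| = 160/405 = 395 mA

395 mA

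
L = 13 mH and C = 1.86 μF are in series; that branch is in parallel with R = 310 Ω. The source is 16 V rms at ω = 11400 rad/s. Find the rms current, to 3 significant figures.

167 mA

X_L = ωL = 148 Ω
X_C = 1/(ωC) = 47.2 Ω
Branch 1: Z₁ = R = 310 Ω
Branch 2 (series LC): Z₂ = j(X_L − X_C) = j101 Ω
Parallel: Z = Z₁Z₂/(Z₁+Z₂), |Z| = 96.1 Ω, ∠Z = 71.9°
I = V/|Z| = 16/96.1 = 167 mA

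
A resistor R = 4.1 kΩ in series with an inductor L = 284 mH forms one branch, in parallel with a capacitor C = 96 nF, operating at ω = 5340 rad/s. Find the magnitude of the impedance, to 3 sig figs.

X_L = ωL = 1520 Ω
X_C = 1/(ωC) = 1950 Ω
Branch 1 (R+jX_L): Z₁ = 4100 + j1520 Ω, |Z₁| = 4370 Ω
Branch 2 (−jX_C): Z₂ = −j1950 Ω
Parallel: Z = Z₁Z₂/(Z₁+Z₂), |Z| = 2070 Ω, ∠Z = -63.7°

2070 Ω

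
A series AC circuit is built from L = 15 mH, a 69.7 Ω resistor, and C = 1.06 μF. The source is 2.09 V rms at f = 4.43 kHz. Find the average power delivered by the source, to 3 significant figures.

ω = 2πf = 27830 rad/s
X_L = ωL = 418 Ω
X_C = 1/(ωC) = 33.9 Ω
Net reactance X = X_L − X_C = 384 Ω
Z = 69.7 + j384 Ω
|Z| = √(69.7² + 384²) = 390 Ω
∠Z = arctan(384/69.7) = 79.7°
I = V/|Z| = 5.36 mA
P = VI cos φ = 2.09 × 0.00536 × cos(79.7°) = 2.00 mW

2.00 mW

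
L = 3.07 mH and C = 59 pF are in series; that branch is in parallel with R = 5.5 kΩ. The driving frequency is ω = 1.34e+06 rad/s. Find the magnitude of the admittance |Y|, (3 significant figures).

216 μS

X_L = ωL = 4110 Ω
X_C = 1/(ωC) = 12600 Ω
Branch 1: Z₁ = R = 5500 Ω
Branch 2 (series LC): Z₂ = j(X_L − X_C) = −j8530 Ω
Parallel: Z = Z₁Z₂/(Z₁+Z₂), |Z| = 4620 Ω, ∠Z = -32.8°
|Y| = 1/|Z| = 216 μS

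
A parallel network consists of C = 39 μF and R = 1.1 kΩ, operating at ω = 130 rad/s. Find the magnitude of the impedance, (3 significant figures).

194 Ω

X_C = 1/(ωC) = 197 Ω
Parallel: admittances add. Y = 1/R + jωC
Y = (0.000909 + j0.00507) S
|Y| = 0.00515 S → |Z| = 1/|Y| = 194 Ω, ∠Z = −∠Y = -79.8°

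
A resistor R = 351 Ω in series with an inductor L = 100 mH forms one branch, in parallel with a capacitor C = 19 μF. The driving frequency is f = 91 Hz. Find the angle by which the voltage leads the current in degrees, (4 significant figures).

ω = 2πf = 571.8 rad/s
X_L = ωL = 57.18 Ω
X_C = 1/(ωC) = 92.05 Ω
Branch 1 (R+jX_L): Z₁ = 351.0 + j57.18 Ω, |Z₁| = 355.6 Ω
Branch 2 (−jX_C): Z₂ = −j92.05 Ω
Parallel: Z = Z₁Z₂/(Z₁+Z₂), |Z| = 92.81 Ω, ∠Z = -75.07°

-75.07°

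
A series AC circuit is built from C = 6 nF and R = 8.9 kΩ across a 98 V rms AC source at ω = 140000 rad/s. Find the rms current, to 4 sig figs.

10.91 mA

X_C = 1/(ωC) = 1190 Ω
Z = 8900 − j1190 Ω
|Z| = √(8900² + 1190²) = 8979 Ω
I = V/|Z| = 98/8979 = 10.91 mA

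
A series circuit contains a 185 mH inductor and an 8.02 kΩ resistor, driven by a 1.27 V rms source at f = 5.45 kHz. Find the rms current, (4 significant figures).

ω = 2πf = 34240 rad/s
X_L = ωL = 6335 Ω
Z = 8020 + j6335 Ω
|Z| = √(8020² + 6335²) = 10220 Ω
I = V/|Z| = 1.27/10220 = 124.3 μA

124.3 μA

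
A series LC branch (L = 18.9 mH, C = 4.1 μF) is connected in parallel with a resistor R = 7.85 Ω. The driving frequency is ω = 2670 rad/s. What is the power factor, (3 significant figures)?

X_L = ωL = 50.5 Ω
X_C = 1/(ωC) = 91.3 Ω
Branch 1: Z₁ = R = 7.85 Ω
Branch 2 (series LC): Z₂ = j(X_L − X_C) = −j40.9 Ω
Parallel: Z = Z₁Z₂/(Z₁+Z₂), |Z| = 7.71 Ω, ∠Z = -10.9°
cos φ = cos(-10.9°) = 0.982

0.982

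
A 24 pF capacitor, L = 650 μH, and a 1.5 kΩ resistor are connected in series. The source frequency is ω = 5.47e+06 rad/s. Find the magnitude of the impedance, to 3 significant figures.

X_L = ωL = 3560 Ω
X_C = 1/(ωC) = 7620 Ω
Net reactance X = X_L − X_C = -4060 Ω
Z = 1500 − j4060 Ω
|Z| = √(1500² + 4060²) = 4330 Ω

4330 Ω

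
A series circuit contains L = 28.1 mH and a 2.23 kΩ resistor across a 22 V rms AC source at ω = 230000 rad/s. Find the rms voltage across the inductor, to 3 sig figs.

20.8 V

X_L = ωL = 6460 Ω
Z = 2230 + j6460 Ω
|Z| = √(2230² + 6460²) = 6840 Ω
I = V/|Z| = 3.22 mA
V_L = I·|Z_L| = 0.00322 × 6460 = 20.8 V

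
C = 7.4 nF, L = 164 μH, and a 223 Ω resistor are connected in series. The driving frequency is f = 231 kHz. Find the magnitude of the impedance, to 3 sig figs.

ω = 2πf = 1.451e+06 rad/s
X_L = ωL = 238 Ω
X_C = 1/(ωC) = 93.1 Ω
Net reactance X = X_L − X_C = 145 Ω
Z = 223 + j145 Ω
|Z| = √(223² + 145²) = 266 Ω

266 Ω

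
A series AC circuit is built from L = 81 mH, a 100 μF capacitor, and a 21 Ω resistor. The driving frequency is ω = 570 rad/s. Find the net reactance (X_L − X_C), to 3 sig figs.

28.6 Ω

X_L = ωL = 46.2 Ω
X_C = 1/(ωC) = 17.5 Ω
X = 46.2 − 17.5 = 28.6 Ω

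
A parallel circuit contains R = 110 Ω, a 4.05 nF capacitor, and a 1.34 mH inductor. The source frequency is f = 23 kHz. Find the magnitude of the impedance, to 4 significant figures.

98.24 Ω

ω = 2πf = 144500 rad/s
X_L = ωL = 193.6 Ω
X_C = 1/(ωC) = 1709 Ω
Parallel: admittances add. Y = 1/R + 1/(jωL) + jωC
Y = (0.009091 − j0.004579) S
|Y| = 0.01018 S → |Z| = 1/|Y| = 98.24 Ω, ∠Z = −∠Y = 26.73°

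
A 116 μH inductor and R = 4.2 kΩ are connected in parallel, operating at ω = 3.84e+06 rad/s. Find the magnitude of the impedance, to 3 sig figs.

X_L = ωL = 445 Ω
Parallel: admittances add. Y = 1/R + 1/(jωL)
Y = (0.000238 − j0.00224) S
|Y| = 0.00226 S → |Z| = 1/|Y| = 443 Ω, ∠Z = −∠Y = 83.9°

443 Ω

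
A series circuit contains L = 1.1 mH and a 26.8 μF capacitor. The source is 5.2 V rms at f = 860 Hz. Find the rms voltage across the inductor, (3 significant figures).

32.1 V

ω = 2πf = 5404 rad/s
X_L = ωL = 5.94 Ω
X_C = 1/(ωC) = 6.91 Ω
Net reactance X = X_L − X_C = -0.961 Ω
Z = − j0.961 Ω
|Z| = √(0² + 0.961²) = 0.961 Ω
I = V/|Z| = 5.41 A
V_L = I·|Z_L| = 5.41 × 5.94 = 32.1 V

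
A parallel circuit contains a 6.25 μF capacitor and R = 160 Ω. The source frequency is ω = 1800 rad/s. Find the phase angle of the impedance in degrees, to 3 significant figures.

-60.9°

X_C = 1/(ωC) = 88.9 Ω
Parallel: admittances add. Y = 1/R + jωC
Y = (0.00625 + j0.0113) S
|Y| = 0.0129 S → |Z| = 1/|Y| = 77.7 Ω, ∠Z = −∠Y = -60.9°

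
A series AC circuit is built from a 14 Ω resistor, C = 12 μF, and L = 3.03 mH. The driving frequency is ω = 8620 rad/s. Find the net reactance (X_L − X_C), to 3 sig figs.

16.5 Ω

X_L = ωL = 26.1 Ω
X_C = 1/(ωC) = 9.67 Ω
X = 26.1 − 9.67 = 16.5 Ω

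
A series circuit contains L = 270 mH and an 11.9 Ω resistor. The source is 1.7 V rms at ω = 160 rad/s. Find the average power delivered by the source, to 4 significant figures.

X_L = ωL = 43.20 Ω
Z = 11.90 + j43.20 Ω
|Z| = √(11.90² + 43.20²) = 44.81 Ω
∠Z = arctan(43.20/11.90) = 74.60°
I = V/|Z| = 37.94 mA
P = VI cos φ = 1.7 × 0.03794 × cos(74.60°) = 17.13 mW

17.13 mW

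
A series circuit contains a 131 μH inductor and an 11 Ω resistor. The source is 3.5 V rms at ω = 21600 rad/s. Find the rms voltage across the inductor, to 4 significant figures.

X_L = ωL = 2.830 Ω
Z = 11.00 + j2.830 Ω
|Z| = √(11.00² + 2.830²) = 11.36 Ω
I = V/|Z| = 308.1 mA
V_L = I·|Z_L| = 0.3081 × 2.830 = 0.8719 V

0.8719 V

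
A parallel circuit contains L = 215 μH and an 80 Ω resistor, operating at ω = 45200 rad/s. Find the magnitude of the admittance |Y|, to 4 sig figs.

X_L = ωL = 9.718 Ω
Parallel: admittances add. Y = 1/R + 1/(jωL)
Y = (0.01250 − j0.1029) S
|Y| = 0.1037 S → |Z| = 1/|Y| = 9.647 Ω, ∠Z = −∠Y = 83.07°

103.7 mS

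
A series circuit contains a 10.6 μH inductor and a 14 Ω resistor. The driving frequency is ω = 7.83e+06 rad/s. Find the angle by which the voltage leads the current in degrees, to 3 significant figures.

80.4°

X_L = ωL = 83.0 Ω
Z = 14.0 + j83.0 Ω
|Z| = √(14.0² + 83.0²) = 84.2 Ω
∠Z = arctan(83.0/14.0) = 80.4°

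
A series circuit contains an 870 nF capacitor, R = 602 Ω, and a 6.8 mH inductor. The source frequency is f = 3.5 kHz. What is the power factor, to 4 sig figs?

ω = 2πf = 21990 rad/s
X_L = ωL = 149.5 Ω
X_C = 1/(ωC) = 52.27 Ω
Net reactance X = X_L − X_C = 97.27 Ω
Z = 602.0 + j97.27 Ω
|Z| = √(602.0² + 97.27²) = 609.8 Ω
∠Z = arctan(97.27/602.0) = 9.179°
cos φ = cos(9.179°) = 0.9872

0.9872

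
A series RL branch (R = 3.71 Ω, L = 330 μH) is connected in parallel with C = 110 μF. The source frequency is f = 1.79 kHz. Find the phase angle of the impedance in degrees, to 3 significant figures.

ω = 2πf = 11250 rad/s
X_L = ωL = 3.71 Ω
X_C = 1/(ωC) = 0.808 Ω
Branch 1 (R+jX_L): Z₁ = 3.71 + j3.71 Ω, |Z₁| = 5.25 Ω
Branch 2 (−jX_C): Z₂ = −j0.808 Ω
Parallel: Z = Z₁Z₂/(Z₁+Z₂), |Z| = 0.900 Ω, ∠Z = -83.0°

-83.0°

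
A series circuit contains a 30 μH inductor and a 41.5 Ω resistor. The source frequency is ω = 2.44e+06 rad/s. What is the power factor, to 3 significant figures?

0.493

X_L = ωL = 73.2 Ω
Z = 41.5 + j73.2 Ω
|Z| = √(41.5² + 73.2²) = 84.1 Ω
∠Z = arctan(73.2/41.5) = 60.4°
cos φ = cos(60.4°) = 0.493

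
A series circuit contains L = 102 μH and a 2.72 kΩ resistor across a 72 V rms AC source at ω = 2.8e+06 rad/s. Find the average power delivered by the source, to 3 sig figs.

X_L = ωL = 286 Ω
Z = 2720 + j286 Ω
|Z| = √(2720² + 286²) = 2730 Ω
∠Z = arctan(286/2720) = 5.99°
I = V/|Z| = 26.3 mA
P = VI cos φ = 72 × 0.0263 × cos(5.99°) = 1.89 W

1.89 W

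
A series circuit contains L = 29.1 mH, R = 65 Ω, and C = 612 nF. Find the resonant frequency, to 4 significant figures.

ω₀ = 1/√(LC) = 1/√(0.0291 × 6.12e-07) = 7493 rad/s
f₀ = ω₀/(2π) = 1.193 kHz

1.193 kHz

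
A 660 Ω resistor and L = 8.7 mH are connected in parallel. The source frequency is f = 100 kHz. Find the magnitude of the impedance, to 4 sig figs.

ω = 2πf = 628300 rad/s
X_L = ωL = 5466 Ω
Parallel: admittances add. Y = 1/R + 1/(jωL)
Y = (0.001515 − j0.0001829) S
|Y| = 0.001526 S → |Z| = 1/|Y| = 655.2 Ω, ∠Z = −∠Y = 6.884°

655.2 Ω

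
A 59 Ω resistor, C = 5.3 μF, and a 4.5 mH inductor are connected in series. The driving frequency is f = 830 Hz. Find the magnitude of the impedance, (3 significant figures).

ω = 2πf = 5215 rad/s
X_L = ωL = 23.5 Ω
X_C = 1/(ωC) = 36.2 Ω
Net reactance X = X_L − X_C = -12.7 Ω
Z = 59.0 − j12.7 Ω
|Z| = √(59.0² + 12.7²) = 60.4 Ω

60.4 Ω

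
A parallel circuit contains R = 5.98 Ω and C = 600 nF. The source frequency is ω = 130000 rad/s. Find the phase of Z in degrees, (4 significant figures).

-25.01°

X_C = 1/(ωC) = 12.82 Ω
Parallel: admittances add. Y = 1/R + jωC
Y = (0.1672 + j0.07800) S
|Y| = 0.1845 S → |Z| = 1/|Y| = 5.419 Ω, ∠Z = −∠Y = -25.01°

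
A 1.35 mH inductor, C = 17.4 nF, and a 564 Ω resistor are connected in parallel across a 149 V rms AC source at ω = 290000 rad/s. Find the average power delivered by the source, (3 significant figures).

X_L = ωL = 392 Ω
X_C = 1/(ωC) = 198 Ω
Parallel: admittances add. Y = 1/R + 1/(jωL) + jωC
Y = (0.00177 + j0.00249) S
|Y| = 0.00306 S → |Z| = 1/|Y| = 327 Ω, ∠Z = −∠Y = -54.6°
I = V/|Z| = 456 mA
P = VI cos φ = 149 × 0.456 × cos(-54.6°) = 39.4 W

39.4 W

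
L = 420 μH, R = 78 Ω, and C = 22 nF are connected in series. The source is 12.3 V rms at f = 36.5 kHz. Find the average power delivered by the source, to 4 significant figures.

716.8 mW

ω = 2πf = 229300 rad/s
X_L = ωL = 96.32 Ω
X_C = 1/(ωC) = 198.2 Ω
Net reactance X = X_L − X_C = -101.9 Ω
Z = 78.00 − j101.9 Ω
|Z| = √(78.00² + 101.9²) = 128.3 Ω
∠Z = arctan(-101.9/78.00) = -52.56°
I = V/|Z| = 95.86 mA
P = VI cos φ = 12.3 × 0.09586 × cos(-52.56°) = 716.8 mW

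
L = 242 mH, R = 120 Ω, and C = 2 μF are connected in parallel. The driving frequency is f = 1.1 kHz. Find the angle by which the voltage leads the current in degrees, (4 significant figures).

-57.78°

ω = 2πf = 6912 rad/s
X_L = ωL = 1673 Ω
X_C = 1/(ωC) = 72.34 Ω
Parallel: admittances add. Y = 1/R + 1/(jωL) + jωC
Y = (0.008333 + j0.01323) S
|Y| = 0.01563 S → |Z| = 1/|Y| = 63.97 Ω, ∠Z = −∠Y = -57.78°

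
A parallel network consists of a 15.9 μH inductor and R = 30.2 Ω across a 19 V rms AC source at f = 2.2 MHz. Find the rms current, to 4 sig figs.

ω = 2πf = 1.382e+07 rad/s
X_L = ωL = 219.8 Ω
Parallel: admittances add. Y = 1/R + 1/(jωL)
Y = (0.03311 − j0.004550) S
|Y| = 0.03342 S → |Z| = 1/|Y| = 29.92 Ω, ∠Z = −∠Y = 7.824°
I = V/|Z| = 19/29.92 = 635.1 mA

635.1 mA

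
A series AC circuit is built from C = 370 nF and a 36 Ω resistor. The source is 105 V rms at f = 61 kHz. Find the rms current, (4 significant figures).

ω = 2πf = 383300 rad/s
X_C = 1/(ωC) = 7.052 Ω
Z = 36.00 − j7.052 Ω
|Z| = √(36.00² + 7.052²) = 36.68 Ω
I = V/|Z| = 105/36.68 = 2.862 A

2.862 A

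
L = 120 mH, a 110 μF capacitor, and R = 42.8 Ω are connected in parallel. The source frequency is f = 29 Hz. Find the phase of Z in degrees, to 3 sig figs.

47.7°

ω = 2πf = 182.2 rad/s
X_L = ωL = 21.9 Ω
X_C = 1/(ωC) = 49.9 Ω
Parallel: admittances add. Y = 1/R + 1/(jωL) + jωC
Y = (0.0234 − j0.0257) S
|Y| = 0.0347 S → |Z| = 1/|Y| = 28.8 Ω, ∠Z = −∠Y = 47.7°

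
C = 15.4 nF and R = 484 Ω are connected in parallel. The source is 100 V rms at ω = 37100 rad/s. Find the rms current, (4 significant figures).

X_C = 1/(ωC) = 1750 Ω
Parallel: admittances add. Y = 1/R + jωC
Y = (0.002066 + j0.0005713) S
|Y| = 0.002144 S → |Z| = 1/|Y| = 466.5 Ω, ∠Z = −∠Y = -15.46°
I = V/|Z| = 100/466.5 = 214.4 mA

214.4 mA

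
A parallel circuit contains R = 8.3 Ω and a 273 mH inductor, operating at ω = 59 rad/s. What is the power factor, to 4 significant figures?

0.8889

X_L = ωL = 16.11 Ω
Parallel: admittances add. Y = 1/R + 1/(jωL)
Y = (0.1205 − j0.06208) S
|Y| = 0.1355 S → |Z| = 1/|Y| = 7.378 Ω, ∠Z = −∠Y = 27.26°
cos φ = cos(27.26°) = 0.8889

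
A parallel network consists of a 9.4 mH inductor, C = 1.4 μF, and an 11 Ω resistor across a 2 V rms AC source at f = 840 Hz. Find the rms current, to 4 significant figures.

183.6 mA

ω = 2πf = 5278 rad/s
X_L = ωL = 49.61 Ω
X_C = 1/(ωC) = 135.3 Ω
Parallel: admittances add. Y = 1/R + 1/(jωL) + jωC
Y = (0.09091 − j0.01277) S
|Y| = 0.09180 S → |Z| = 1/|Y| = 10.89 Ω, ∠Z = −∠Y = 7.994°
I = V/|Z| = 2/10.89 = 183.6 mA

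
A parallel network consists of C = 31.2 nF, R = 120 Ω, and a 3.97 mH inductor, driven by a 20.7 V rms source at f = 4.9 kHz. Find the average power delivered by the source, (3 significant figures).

3.57 W

ω = 2πf = 30790 rad/s
X_L = ωL = 122 Ω
X_C = 1/(ωC) = 1040 Ω
Parallel: admittances add. Y = 1/R + 1/(jωL) + jωC
Y = (0.00833 − j0.00722) S
|Y| = 0.0110 S → |Z| = 1/|Y| = 90.7 Ω, ∠Z = −∠Y = 40.9°
I = V/|Z| = 228 mA
P = VI cos φ = 20.7 × 0.228 × cos(40.9°) = 3.57 W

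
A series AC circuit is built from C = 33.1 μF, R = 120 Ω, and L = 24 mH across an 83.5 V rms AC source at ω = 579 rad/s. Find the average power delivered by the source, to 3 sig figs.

X_L = ωL = 13.9 Ω
X_C = 1/(ωC) = 52.2 Ω
Net reactance X = X_L − X_C = -38.3 Ω
Z = 120 − j38.3 Ω
|Z| = √(120² + 38.3²) = 126 Ω
∠Z = arctan(-38.3/120) = -17.7°
I = V/|Z| = 663 mA
P = VI cos φ = 83.5 × 0.663 × cos(-17.7°) = 52.7 W

52.7 W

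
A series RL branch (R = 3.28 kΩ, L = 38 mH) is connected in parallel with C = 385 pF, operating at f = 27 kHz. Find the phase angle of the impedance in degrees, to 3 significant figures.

42.7°

ω = 2πf = 169600 rad/s
X_L = ωL = 6450 Ω
X_C = 1/(ωC) = 15300 Ω
Branch 1 (R+jX_L): Z₁ = 3280 + j6450 Ω, |Z₁| = 7230 Ω
Branch 2 (−jX_C): Z₂ = −j15300 Ω
Parallel: Z = Z₁Z₂/(Z₁+Z₂), |Z| = 11700 Ω, ∠Z = 42.7°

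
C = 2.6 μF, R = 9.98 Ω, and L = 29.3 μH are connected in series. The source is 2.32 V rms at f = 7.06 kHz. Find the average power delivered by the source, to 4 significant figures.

349.0 mW

ω = 2πf = 44360 rad/s
X_L = ωL = 1.300 Ω
X_C = 1/(ωC) = 8.670 Ω
Net reactance X = X_L − X_C = -7.371 Ω
Z = 9.980 − j7.371 Ω
|Z| = √(9.980² + 7.371²) = 12.41 Ω
∠Z = arctan(-7.371/9.980) = -36.45°
I = V/|Z| = 187.0 mA
P = VI cos φ = 2.32 × 0.1870 × cos(-36.45°) = 349.0 mW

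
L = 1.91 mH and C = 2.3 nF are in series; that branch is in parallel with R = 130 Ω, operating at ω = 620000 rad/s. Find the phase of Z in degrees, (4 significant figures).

X_L = ωL = 1184 Ω
X_C = 1/(ωC) = 701.3 Ω
Branch 1: Z₁ = R = 130.0 Ω
Branch 2 (series LC): Z₂ = j(X_L − X_C) = j482.9 Ω
Parallel: Z = Z₁Z₂/(Z₁+Z₂), |Z| = 125.5 Ω, ∠Z = 15.07°

15.07°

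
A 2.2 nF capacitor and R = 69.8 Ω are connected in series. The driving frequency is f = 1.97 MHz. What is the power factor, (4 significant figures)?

0.8850

ω = 2πf = 1.238e+07 rad/s
X_C = 1/(ωC) = 36.72 Ω
Z = 69.80 − j36.72 Ω
|Z| = √(69.80² + 36.72²) = 78.87 Ω
∠Z = arctan(-36.72/69.80) = -27.75°
cos φ = cos(-27.75°) = 0.8850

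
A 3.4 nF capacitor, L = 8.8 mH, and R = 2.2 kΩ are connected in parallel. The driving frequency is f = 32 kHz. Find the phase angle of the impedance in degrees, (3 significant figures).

ω = 2πf = 201100 rad/s
X_L = ωL = 1770 Ω
X_C = 1/(ωC) = 1460 Ω
Parallel: admittances add. Y = 1/R + 1/(jωL) + jωC
Y = (0.000455 + j0.000118) S
|Y| = 0.000470 S → |Z| = 1/|Y| = 2130 Ω, ∠Z = −∠Y = -14.6°

-14.6°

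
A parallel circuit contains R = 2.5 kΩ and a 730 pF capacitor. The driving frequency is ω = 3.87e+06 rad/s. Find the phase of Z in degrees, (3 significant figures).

X_C = 1/(ωC) = 354 Ω
Parallel: admittances add. Y = 1/R + jωC
Y = (0.000400 + j0.00283) S
|Y| = 0.00285 S → |Z| = 1/|Y| = 350 Ω, ∠Z = −∠Y = -81.9°

-81.9°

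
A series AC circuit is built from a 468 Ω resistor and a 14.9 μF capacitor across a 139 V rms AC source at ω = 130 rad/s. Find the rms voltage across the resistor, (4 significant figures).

93.36 V

X_C = 1/(ωC) = 516.3 Ω
Z = 468.0 − j516.3 Ω
|Z| = √(468.0² + 516.3²) = 696.8 Ω
I = V/|Z| = 199.5 mA
V_R = I·|Z_R| = 0.1995 × 468.0 = 93.36 V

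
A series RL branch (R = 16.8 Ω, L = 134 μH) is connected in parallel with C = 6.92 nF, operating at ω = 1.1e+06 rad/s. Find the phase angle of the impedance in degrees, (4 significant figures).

X_L = ωL = 147.4 Ω
X_C = 1/(ωC) = 131.4 Ω
Branch 1 (R+jX_L): Z₁ = 16.80 + j147.4 Ω, |Z₁| = 148.4 Ω
Branch 2 (−jX_C): Z₂ = −j131.4 Ω
Parallel: Z = Z₁Z₂/(Z₁+Z₂), |Z| = 839.4 Ω, ∠Z = -50.16°

-50.16°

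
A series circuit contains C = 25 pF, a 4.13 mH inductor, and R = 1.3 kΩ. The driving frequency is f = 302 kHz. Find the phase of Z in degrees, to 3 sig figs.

ω = 2πf = 1.898e+06 rad/s
X_L = ωL = 7840 Ω
X_C = 1/(ωC) = 21100 Ω
Net reactance X = X_L − X_C = -13200 Ω
Z = 1300 − j13200 Ω
|Z| = √(1300² + 13200²) = 13300 Ω
∠Z = arctan(-13200/1300) = -84.4°

-84.4°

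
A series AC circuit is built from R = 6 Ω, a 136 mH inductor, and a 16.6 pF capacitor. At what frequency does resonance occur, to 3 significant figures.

106 kHz

ω₀ = 1/√(LC) = 1/√(0.136 × 1.66e-11) = 665500 rad/s
f₀ = ω₀/(2π) = 106 kHz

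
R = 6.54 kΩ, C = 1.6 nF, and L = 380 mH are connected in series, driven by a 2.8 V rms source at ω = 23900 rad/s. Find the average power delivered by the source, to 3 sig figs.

X_L = ωL = 9080 Ω
X_C = 1/(ωC) = 26200 Ω
Net reactance X = X_L − X_C = -17100 Ω
Z = 6540 − j17100 Ω
|Z| = √(6540² + 17100²) = 18300 Ω
∠Z = arctan(-17100/6540) = -69.0°
I = V/|Z| = 153 μA
P = VI cos φ = 2.8 × 0.000153 × cos(-69.0°) = 153 μW

153 μW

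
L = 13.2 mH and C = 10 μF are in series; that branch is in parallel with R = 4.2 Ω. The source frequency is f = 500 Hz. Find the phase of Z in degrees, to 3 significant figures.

23.5°

ω = 2πf = 3142 rad/s
X_L = ωL = 41.5 Ω
X_C = 1/(ωC) = 31.8 Ω
Branch 1: Z₁ = R = 4.20 Ω
Branch 2 (series LC): Z₂ = j(X_L − X_C) = j9.64 Ω
Parallel: Z = Z₁Z₂/(Z₁+Z₂), |Z| = 3.85 Ω, ∠Z = 23.5°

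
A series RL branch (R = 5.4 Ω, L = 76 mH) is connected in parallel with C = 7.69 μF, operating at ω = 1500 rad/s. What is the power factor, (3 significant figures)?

0.147

X_L = ωL = 114 Ω
X_C = 1/(ωC) = 86.7 Ω
Branch 1 (R+jX_L): Z₁ = 5.40 + j114 Ω, |Z₁| = 114 Ω
Branch 2 (−jX_C): Z₂ = −j86.7 Ω
Parallel: Z = Z₁Z₂/(Z₁+Z₂), |Z| = 355 Ω, ∠Z = -81.5°
cos φ = cos(-81.5°) = 0.147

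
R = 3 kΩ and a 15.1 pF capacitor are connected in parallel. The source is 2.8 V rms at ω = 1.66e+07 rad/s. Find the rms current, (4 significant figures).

X_C = 1/(ωC) = 3989 Ω
Parallel: admittances add. Y = 1/R + jωC
Y = (0.0003333 + j0.0002507) S
|Y| = 0.0004171 S → |Z| = 1/|Y| = 2398 Ω, ∠Z = −∠Y = -36.94°
I = V/|Z| = 2.8/2398 = 1.168 mA

1.168 mA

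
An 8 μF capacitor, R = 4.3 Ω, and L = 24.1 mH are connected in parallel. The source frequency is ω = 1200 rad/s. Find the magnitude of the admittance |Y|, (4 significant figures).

233.9 mS

X_L = ωL = 28.92 Ω
X_C = 1/(ωC) = 104.2 Ω
Parallel: admittances add. Y = 1/R + 1/(jωL) + jωC
Y = (0.2326 − j0.02498) S
|Y| = 0.2339 S → |Z| = 1/|Y| = 4.275 Ω, ∠Z = −∠Y = 6.130°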